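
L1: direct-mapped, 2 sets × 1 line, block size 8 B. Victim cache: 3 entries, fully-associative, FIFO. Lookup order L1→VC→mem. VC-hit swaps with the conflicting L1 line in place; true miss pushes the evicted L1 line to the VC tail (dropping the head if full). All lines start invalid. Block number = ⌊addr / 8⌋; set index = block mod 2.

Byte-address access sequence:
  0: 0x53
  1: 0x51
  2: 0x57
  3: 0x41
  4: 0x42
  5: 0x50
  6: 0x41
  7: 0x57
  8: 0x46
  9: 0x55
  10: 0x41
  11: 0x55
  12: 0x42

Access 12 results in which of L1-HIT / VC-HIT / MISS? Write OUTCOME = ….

OUTCOME = VC-HIT

0: 0x53 (blk 10, set 0) → MISS  vc=[]
1: 0x51 (blk 10, set 0) → L1-HIT  vc=[]
2: 0x57 (blk 10, set 0) → L1-HIT  vc=[]
3: 0x41 (blk 8, set 0) → MISS  vc=[10]
4: 0x42 (blk 8, set 0) → L1-HIT  vc=[10]
5: 0x50 (blk 10, set 0) → VC-HIT  vc=[8]
6: 0x41 (blk 8, set 0) → VC-HIT  vc=[10]
7: 0x57 (blk 10, set 0) → VC-HIT  vc=[8]
8: 0x46 (blk 8, set 0) → VC-HIT  vc=[10]
9: 0x55 (blk 10, set 0) → VC-HIT  vc=[8]
10: 0x41 (blk 8, set 0) → VC-HIT  vc=[10]
11: 0x55 (blk 10, set 0) → VC-HIT  vc=[8]
12: 0x42 (blk 8, set 0) → VC-HIT  vc=[10]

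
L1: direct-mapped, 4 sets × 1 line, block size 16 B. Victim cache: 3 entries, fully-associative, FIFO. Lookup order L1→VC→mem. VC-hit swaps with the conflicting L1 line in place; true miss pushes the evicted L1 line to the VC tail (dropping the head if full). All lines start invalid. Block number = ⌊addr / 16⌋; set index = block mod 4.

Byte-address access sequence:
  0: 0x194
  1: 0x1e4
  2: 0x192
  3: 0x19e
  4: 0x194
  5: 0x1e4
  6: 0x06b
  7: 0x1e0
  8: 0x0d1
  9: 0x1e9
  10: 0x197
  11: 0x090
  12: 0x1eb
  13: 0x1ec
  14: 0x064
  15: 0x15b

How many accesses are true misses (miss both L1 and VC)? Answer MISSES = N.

#0 0x194→b25/s1 MISS; vc=[]
#1 0x1e4→b30/s2 MISS; vc=[]
#2 0x192→b25/s1 L1-HIT; vc=[]
#3 0x19e→b25/s1 L1-HIT; vc=[]
#4 0x194→b25/s1 L1-HIT; vc=[]
#5 0x1e4→b30/s2 L1-HIT; vc=[]
#6 0x6b→b6/s2 MISS; vc=[30]
#7 0x1e0→b30/s2 VC-HIT; vc=[6]
#8 0xd1→b13/s1 MISS; vc=[6,25]
#9 0x1e9→b30/s2 L1-HIT; vc=[6,25]
#10 0x197→b25/s1 VC-HIT; vc=[6,13]
#11 0x90→b9/s1 MISS; vc=[6,13,25]
#12 0x1eb→b30/s2 L1-HIT; vc=[6,13,25]
#13 0x1ec→b30/s2 L1-HIT; vc=[6,13,25]
#14 0x64→b6/s2 VC-HIT; vc=[30,13,25]
#15 0x15b→b21/s1 MISS; vc=[13,25,9]

MISSES = 6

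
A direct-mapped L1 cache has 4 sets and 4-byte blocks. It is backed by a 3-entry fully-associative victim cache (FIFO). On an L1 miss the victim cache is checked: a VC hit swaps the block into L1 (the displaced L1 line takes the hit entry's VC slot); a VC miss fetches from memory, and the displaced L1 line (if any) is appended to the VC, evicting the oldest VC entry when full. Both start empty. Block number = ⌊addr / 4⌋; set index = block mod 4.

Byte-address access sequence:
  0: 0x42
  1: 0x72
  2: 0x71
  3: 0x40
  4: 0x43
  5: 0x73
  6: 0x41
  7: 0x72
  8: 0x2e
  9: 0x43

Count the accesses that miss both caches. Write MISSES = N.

MISSES = 3

  [0] addr=0x42 blk=16 s=0: MISS | VC []
  [1] addr=0x72 blk=28 s=0: MISS | VC [16]
  [2] addr=0x71 blk=28 s=0: L1-HIT | VC [16]
  [3] addr=0x40 blk=16 s=0: VC-HIT | VC [28]
  [4] addr=0x43 blk=16 s=0: L1-HIT | VC [28]
  [5] addr=0x73 blk=28 s=0: VC-HIT | VC [16]
  [6] addr=0x41 blk=16 s=0: VC-HIT | VC [28]
  [7] addr=0x72 blk=28 s=0: VC-HIT | VC [16]
  [8] addr=0x2e blk=11 s=3: MISS | VC [16]
  [9] addr=0x43 blk=16 s=0: VC-HIT | VC [28]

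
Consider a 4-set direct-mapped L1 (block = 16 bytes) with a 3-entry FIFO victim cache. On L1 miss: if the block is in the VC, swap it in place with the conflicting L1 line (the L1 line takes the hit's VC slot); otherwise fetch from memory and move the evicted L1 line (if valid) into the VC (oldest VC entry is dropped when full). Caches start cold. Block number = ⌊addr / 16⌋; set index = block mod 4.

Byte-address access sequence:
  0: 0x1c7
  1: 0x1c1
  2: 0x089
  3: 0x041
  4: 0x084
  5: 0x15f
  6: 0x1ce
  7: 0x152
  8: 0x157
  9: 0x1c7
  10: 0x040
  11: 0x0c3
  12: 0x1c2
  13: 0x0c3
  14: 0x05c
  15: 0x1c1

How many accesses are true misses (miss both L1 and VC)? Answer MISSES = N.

MISSES = 6

  [0] addr=0x1c7 blk=28 s=0: MISS | VC []
  [1] addr=0x1c1 blk=28 s=0: L1-HIT | VC []
  [2] addr=0x89 blk=8 s=0: MISS | VC [28]
  [3] addr=0x41 blk=4 s=0: MISS | VC [28, 8]
  [4] addr=0x84 blk=8 s=0: VC-HIT | VC [28, 4]
  [5] addr=0x15f blk=21 s=1: MISS | VC [28, 4]
  [6] addr=0x1ce blk=28 s=0: VC-HIT | VC [8, 4]
  [7] addr=0x152 blk=21 s=1: L1-HIT | VC [8, 4]
  [8] addr=0x157 blk=21 s=1: L1-HIT | VC [8, 4]
  [9] addr=0x1c7 blk=28 s=0: L1-HIT | VC [8, 4]
  [10] addr=0x40 blk=4 s=0: VC-HIT | VC [8, 28]
  [11] addr=0xc3 blk=12 s=0: MISS | VC [8, 28, 4]
  [12] addr=0x1c2 blk=28 s=0: VC-HIT | VC [8, 12, 4]
  [13] addr=0xc3 blk=12 s=0: VC-HIT | VC [8, 28, 4]
  [14] addr=0x5c blk=5 s=1: MISS | VC [28, 4, 21]
  [15] addr=0x1c1 blk=28 s=0: VC-HIT | VC [12, 4, 21]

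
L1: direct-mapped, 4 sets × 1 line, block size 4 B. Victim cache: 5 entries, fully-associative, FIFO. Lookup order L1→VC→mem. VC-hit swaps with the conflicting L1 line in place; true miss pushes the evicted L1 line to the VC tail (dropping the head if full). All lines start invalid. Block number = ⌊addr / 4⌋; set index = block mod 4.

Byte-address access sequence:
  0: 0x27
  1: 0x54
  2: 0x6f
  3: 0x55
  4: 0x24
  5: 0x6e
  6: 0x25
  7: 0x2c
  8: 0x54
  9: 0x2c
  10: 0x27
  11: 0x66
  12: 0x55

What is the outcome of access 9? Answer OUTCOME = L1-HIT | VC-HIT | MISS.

OUTCOME = L1-HIT

0: 0x27 (blk 9, set 1) → MISS  vc=[]
1: 0x54 (blk 21, set 1) → MISS  vc=[9]
2: 0x6f (blk 27, set 3) → MISS  vc=[9]
3: 0x55 (blk 21, set 1) → L1-HIT  vc=[9]
4: 0x24 (blk 9, set 1) → VC-HIT  vc=[21]
5: 0x6e (blk 27, set 3) → L1-HIT  vc=[21]
6: 0x25 (blk 9, set 1) → L1-HIT  vc=[21]
7: 0x2c (blk 11, set 3) → MISS  vc=[21, 27]
8: 0x54 (blk 21, set 1) → VC-HIT  vc=[9, 27]
9: 0x2c (blk 11, set 3) → L1-HIT  vc=[9, 27]
10: 0x27 (blk 9, set 1) → VC-HIT  vc=[21, 27]
11: 0x66 (blk 25, set 1) → MISS  vc=[21, 27, 9]
12: 0x55 (blk 21, set 1) → VC-HIT  vc=[25, 27, 9]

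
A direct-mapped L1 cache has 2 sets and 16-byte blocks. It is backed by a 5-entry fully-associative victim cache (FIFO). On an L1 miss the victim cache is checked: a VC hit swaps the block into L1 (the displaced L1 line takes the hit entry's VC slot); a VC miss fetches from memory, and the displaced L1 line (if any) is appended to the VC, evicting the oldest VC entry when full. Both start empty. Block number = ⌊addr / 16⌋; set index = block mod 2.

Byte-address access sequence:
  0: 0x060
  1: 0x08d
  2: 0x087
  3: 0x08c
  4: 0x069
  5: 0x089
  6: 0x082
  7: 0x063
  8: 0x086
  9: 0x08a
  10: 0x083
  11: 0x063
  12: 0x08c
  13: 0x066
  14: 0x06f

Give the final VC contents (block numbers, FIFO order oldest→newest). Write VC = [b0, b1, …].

VC = [8]

0: 0x60 (blk 6, set 0) → MISS  vc=[]
1: 0x8d (blk 8, set 0) → MISS  vc=[6]
2: 0x87 (blk 8, set 0) → L1-HIT  vc=[6]
3: 0x8c (blk 8, set 0) → L1-HIT  vc=[6]
4: 0x69 (blk 6, set 0) → VC-HIT  vc=[8]
5: 0x89 (blk 8, set 0) → VC-HIT  vc=[6]
6: 0x82 (blk 8, set 0) → L1-HIT  vc=[6]
7: 0x63 (blk 6, set 0) → VC-HIT  vc=[8]
8: 0x86 (blk 8, set 0) → VC-HIT  vc=[6]
9: 0x8a (blk 8, set 0) → L1-HIT  vc=[6]
10: 0x83 (blk 8, set 0) → L1-HIT  vc=[6]
11: 0x63 (blk 6, set 0) → VC-HIT  vc=[8]
12: 0x8c (blk 8, set 0) → VC-HIT  vc=[6]
13: 0x66 (blk 6, set 0) → VC-HIT  vc=[8]
14: 0x6f (blk 6, set 0) → L1-HIT  vc=[8]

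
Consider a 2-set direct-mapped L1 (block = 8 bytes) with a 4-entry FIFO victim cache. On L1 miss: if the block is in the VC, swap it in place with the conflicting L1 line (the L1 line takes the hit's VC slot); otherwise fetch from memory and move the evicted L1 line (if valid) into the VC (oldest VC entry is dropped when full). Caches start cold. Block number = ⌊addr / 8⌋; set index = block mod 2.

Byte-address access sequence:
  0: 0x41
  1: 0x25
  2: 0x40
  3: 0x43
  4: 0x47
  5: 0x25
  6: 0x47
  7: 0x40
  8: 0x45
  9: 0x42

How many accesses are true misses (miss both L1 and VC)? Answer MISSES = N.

MISSES = 2

#0 0x41→b8/s0 MISS; vc=[]
#1 0x25→b4/s0 MISS; vc=[8]
#2 0x40→b8/s0 VC-HIT; vc=[4]
#3 0x43→b8/s0 L1-HIT; vc=[4]
#4 0x47→b8/s0 L1-HIT; vc=[4]
#5 0x25→b4/s0 VC-HIT; vc=[8]
#6 0x47→b8/s0 VC-HIT; vc=[4]
#7 0x40→b8/s0 L1-HIT; vc=[4]
#8 0x45→b8/s0 L1-HIT; vc=[4]
#9 0x42→b8/s0 L1-HIT; vc=[4]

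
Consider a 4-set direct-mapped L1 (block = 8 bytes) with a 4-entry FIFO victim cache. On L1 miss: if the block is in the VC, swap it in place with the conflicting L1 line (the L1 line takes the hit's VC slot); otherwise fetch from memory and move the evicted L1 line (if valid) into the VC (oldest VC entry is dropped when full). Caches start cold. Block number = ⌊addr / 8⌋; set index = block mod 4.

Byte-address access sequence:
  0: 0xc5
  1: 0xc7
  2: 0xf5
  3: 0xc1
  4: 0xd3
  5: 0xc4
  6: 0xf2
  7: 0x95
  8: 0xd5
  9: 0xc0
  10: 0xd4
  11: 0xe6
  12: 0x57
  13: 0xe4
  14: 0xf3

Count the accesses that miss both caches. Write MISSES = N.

MISSES = 6

0: 0xc5 (blk 24, set 0) → MISS  vc=[]
1: 0xc7 (blk 24, set 0) → L1-HIT  vc=[]
2: 0xf5 (blk 30, set 2) → MISS  vc=[]
3: 0xc1 (blk 24, set 0) → L1-HIT  vc=[]
4: 0xd3 (blk 26, set 2) → MISS  vc=[30]
5: 0xc4 (blk 24, set 0) → L1-HIT  vc=[30]
6: 0xf2 (blk 30, set 2) → VC-HIT  vc=[26]
7: 0x95 (blk 18, set 2) → MISS  vc=[26, 30]
8: 0xd5 (blk 26, set 2) → VC-HIT  vc=[18, 30]
9: 0xc0 (blk 24, set 0) → L1-HIT  vc=[18, 30]
10: 0xd4 (blk 26, set 2) → L1-HIT  vc=[18, 30]
11: 0xe6 (blk 28, set 0) → MISS  vc=[18, 30, 24]
12: 0x57 (blk 10, set 2) → MISS  vc=[18, 30, 24, 26]
13: 0xe4 (blk 28, set 0) → L1-HIT  vc=[18, 30, 24, 26]
14: 0xf3 (blk 30, set 2) → VC-HIT  vc=[18, 10, 24, 26]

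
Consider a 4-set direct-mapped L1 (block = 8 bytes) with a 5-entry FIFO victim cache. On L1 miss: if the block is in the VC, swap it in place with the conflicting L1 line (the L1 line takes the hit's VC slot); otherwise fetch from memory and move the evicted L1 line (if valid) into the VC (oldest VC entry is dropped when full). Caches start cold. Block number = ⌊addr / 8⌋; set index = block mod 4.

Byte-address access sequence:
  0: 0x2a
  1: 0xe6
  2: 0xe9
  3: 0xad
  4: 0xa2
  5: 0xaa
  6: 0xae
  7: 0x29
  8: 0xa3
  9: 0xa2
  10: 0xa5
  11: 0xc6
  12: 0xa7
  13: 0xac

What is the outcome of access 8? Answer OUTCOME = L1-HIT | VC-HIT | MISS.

#0 0x2a→b5/s1 MISS; vc=[]
#1 0xe6→b28/s0 MISS; vc=[]
#2 0xe9→b29/s1 MISS; vc=[5]
#3 0xad→b21/s1 MISS; vc=[5,29]
#4 0xa2→b20/s0 MISS; vc=[5,29,28]
#5 0xaa→b21/s1 L1-HIT; vc=[5,29,28]
#6 0xae→b21/s1 L1-HIT; vc=[5,29,28]
#7 0x29→b5/s1 VC-HIT; vc=[21,29,28]
#8 0xa3→b20/s0 L1-HIT; vc=[21,29,28]
#9 0xa2→b20/s0 L1-HIT; vc=[21,29,28]
#10 0xa5→b20/s0 L1-HIT; vc=[21,29,28]
#11 0xc6→b24/s0 MISS; vc=[21,29,28,20]
#12 0xa7→b20/s0 VC-HIT; vc=[21,29,28,24]
#13 0xac→b21/s1 VC-HIT; vc=[5,29,28,24]

OUTCOME = L1-HIT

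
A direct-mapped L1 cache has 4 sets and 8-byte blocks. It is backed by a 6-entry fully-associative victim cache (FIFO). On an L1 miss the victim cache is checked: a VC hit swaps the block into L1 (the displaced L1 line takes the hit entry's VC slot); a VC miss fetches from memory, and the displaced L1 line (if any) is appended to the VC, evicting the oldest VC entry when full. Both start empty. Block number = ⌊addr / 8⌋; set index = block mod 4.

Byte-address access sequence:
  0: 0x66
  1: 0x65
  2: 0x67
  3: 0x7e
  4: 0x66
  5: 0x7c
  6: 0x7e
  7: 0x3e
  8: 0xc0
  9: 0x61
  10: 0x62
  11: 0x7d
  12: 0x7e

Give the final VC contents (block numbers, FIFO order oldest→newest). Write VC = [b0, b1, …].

VC = [7, 24]

0: 0x66 (blk 12, set 0) → MISS  vc=[]
1: 0x65 (blk 12, set 0) → L1-HIT  vc=[]
2: 0x67 (blk 12, set 0) → L1-HIT  vc=[]
3: 0x7e (blk 15, set 3) → MISS  vc=[]
4: 0x66 (blk 12, set 0) → L1-HIT  vc=[]
5: 0x7c (blk 15, set 3) → L1-HIT  vc=[]
6: 0x7e (blk 15, set 3) → L1-HIT  vc=[]
7: 0x3e (blk 7, set 3) → MISS  vc=[15]
8: 0xc0 (blk 24, set 0) → MISS  vc=[15, 12]
9: 0x61 (blk 12, set 0) → VC-HIT  vc=[15, 24]
10: 0x62 (blk 12, set 0) → L1-HIT  vc=[15, 24]
11: 0x7d (blk 15, set 3) → VC-HIT  vc=[7, 24]
12: 0x7e (blk 15, set 3) → L1-HIT  vc=[7, 24]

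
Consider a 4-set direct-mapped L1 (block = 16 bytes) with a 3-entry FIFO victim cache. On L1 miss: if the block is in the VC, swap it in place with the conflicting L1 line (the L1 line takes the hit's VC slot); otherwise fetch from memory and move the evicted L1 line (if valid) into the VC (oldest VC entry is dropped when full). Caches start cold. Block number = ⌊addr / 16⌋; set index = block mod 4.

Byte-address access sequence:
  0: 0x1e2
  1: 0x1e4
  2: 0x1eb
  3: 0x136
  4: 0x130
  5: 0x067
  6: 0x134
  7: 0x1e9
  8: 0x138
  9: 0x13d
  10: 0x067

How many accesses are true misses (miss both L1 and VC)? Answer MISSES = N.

MISSES = 3

  [0] addr=0x1e2 blk=30 s=2: MISS | VC []
  [1] addr=0x1e4 blk=30 s=2: L1-HIT | VC []
  [2] addr=0x1eb blk=30 s=2: L1-HIT | VC []
  [3] addr=0x136 blk=19 s=3: MISS | VC []
  [4] addr=0x130 blk=19 s=3: L1-HIT | VC []
  [5] addr=0x67 blk=6 s=2: MISS | VC [30]
  [6] addr=0x134 blk=19 s=3: L1-HIT | VC [30]
  [7] addr=0x1e9 blk=30 s=2: VC-HIT | VC [6]
  [8] addr=0x138 blk=19 s=3: L1-HIT | VC [6]
  [9] addr=0x13d blk=19 s=3: L1-HIT | VC [6]
  [10] addr=0x67 blk=6 s=2: VC-HIT | VC [30]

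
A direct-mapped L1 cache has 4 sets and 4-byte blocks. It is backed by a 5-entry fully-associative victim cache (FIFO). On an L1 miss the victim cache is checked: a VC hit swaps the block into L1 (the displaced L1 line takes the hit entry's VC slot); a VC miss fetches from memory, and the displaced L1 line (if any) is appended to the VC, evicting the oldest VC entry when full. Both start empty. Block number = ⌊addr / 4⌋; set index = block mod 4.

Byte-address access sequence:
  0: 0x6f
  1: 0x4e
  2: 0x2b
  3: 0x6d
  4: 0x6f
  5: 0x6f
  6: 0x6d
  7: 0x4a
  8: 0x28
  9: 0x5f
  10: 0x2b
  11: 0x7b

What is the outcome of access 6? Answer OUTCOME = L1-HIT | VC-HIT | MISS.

  [0] addr=0x6f blk=27 s=3: MISS | VC []
  [1] addr=0x4e blk=19 s=3: MISS | VC [27]
  [2] addr=0x2b blk=10 s=2: MISS | VC [27]
  [3] addr=0x6d blk=27 s=3: VC-HIT | VC [19]
  [4] addr=0x6f blk=27 s=3: L1-HIT | VC [19]
  [5] addr=0x6f blk=27 s=3: L1-HIT | VC [19]
  [6] addr=0x6d blk=27 s=3: L1-HIT | VC [19]
  [7] addr=0x4a blk=18 s=2: MISS | VC [19, 10]
  [8] addr=0x28 blk=10 s=2: VC-HIT | VC [19, 18]
  [9] addr=0x5f blk=23 s=3: MISS | VC [19, 18, 27]
  [10] addr=0x2b blk=10 s=2: L1-HIT | VC [19, 18, 27]
  [11] addr=0x7b blk=30 s=2: MISS | VC [19, 18, 27, 10]

OUTCOME = L1-HIT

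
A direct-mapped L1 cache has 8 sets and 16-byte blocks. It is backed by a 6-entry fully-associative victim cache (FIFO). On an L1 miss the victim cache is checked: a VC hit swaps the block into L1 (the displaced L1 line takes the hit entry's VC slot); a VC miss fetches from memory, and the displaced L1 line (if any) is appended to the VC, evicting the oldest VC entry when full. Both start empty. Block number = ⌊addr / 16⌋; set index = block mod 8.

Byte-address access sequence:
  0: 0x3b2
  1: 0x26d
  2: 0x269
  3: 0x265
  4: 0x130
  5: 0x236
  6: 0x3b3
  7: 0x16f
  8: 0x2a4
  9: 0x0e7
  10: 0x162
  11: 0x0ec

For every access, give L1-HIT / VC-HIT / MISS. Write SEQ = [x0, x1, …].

#0 0x3b2→b59/s3 MISS; vc=[]
#1 0x26d→b38/s6 MISS; vc=[]
#2 0x269→b38/s6 L1-HIT; vc=[]
#3 0x265→b38/s6 L1-HIT; vc=[]
#4 0x130→b19/s3 MISS; vc=[59]
#5 0x236→b35/s3 MISS; vc=[59,19]
#6 0x3b3→b59/s3 VC-HIT; vc=[35,19]
#7 0x16f→b22/s6 MISS; vc=[35,19,38]
#8 0x2a4→b42/s2 MISS; vc=[35,19,38]
#9 0xe7→b14/s6 MISS; vc=[35,19,38,22]
#10 0x162→b22/s6 VC-HIT; vc=[35,19,38,14]
#11 0xec→b14/s6 VC-HIT; vc=[35,19,38,22]

SEQ = [MISS, MISS, L1-HIT, L1-HIT, MISS, MISS, VC-HIT, MISS, MISS, MISS, VC-HIT, VC-HIT]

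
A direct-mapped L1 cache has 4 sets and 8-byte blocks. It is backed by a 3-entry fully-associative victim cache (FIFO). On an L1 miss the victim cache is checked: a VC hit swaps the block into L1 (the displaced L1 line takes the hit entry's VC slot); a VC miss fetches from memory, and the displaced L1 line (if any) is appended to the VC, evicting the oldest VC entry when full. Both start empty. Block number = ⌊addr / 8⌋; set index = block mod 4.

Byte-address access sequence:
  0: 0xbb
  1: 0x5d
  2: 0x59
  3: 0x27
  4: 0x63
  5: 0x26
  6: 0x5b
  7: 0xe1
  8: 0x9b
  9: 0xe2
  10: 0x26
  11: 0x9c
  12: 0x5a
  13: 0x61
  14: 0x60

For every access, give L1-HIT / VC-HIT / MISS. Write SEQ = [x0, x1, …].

#0 0xbb→b23/s3 MISS; vc=[]
#1 0x5d→b11/s3 MISS; vc=[23]
#2 0x59→b11/s3 L1-HIT; vc=[23]
#3 0x27→b4/s0 MISS; vc=[23]
#4 0x63→b12/s0 MISS; vc=[23,4]
#5 0x26→b4/s0 VC-HIT; vc=[23,12]
#6 0x5b→b11/s3 L1-HIT; vc=[23,12]
#7 0xe1→b28/s0 MISS; vc=[23,12,4]
#8 0x9b→b19/s3 MISS; vc=[12,4,11]
#9 0xe2→b28/s0 L1-HIT; vc=[12,4,11]
#10 0x26→b4/s0 VC-HIT; vc=[12,28,11]
#11 0x9c→b19/s3 L1-HIT; vc=[12,28,11]
#12 0x5a→b11/s3 VC-HIT; vc=[12,28,19]
#13 0x61→b12/s0 VC-HIT; vc=[4,28,19]
#14 0x60→b12/s0 L1-HIT; vc=[4,28,19]

SEQ = [MISS, MISS, L1-HIT, MISS, MISS, VC-HIT, L1-HIT, MISS, MISS, L1-HIT, VC-HIT, L1-HIT, VC-HIT, VC-HIT, L1-HIT]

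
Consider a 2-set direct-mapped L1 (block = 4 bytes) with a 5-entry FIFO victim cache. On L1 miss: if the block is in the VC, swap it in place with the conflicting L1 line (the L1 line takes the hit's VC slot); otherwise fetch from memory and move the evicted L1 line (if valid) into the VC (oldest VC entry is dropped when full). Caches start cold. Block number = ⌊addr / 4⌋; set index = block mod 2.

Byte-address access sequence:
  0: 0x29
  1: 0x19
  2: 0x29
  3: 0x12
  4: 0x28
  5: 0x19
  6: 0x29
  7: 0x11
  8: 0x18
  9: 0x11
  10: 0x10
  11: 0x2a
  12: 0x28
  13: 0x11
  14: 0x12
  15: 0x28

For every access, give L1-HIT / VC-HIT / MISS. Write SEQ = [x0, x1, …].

0: 0x29 (blk 10, set 0) → MISS  vc=[]
1: 0x19 (blk 6, set 0) → MISS  vc=[10]
2: 0x29 (blk 10, set 0) → VC-HIT  vc=[6]
3: 0x12 (blk 4, set 0) → MISS  vc=[6, 10]
4: 0x28 (blk 10, set 0) → VC-HIT  vc=[6, 4]
5: 0x19 (blk 6, set 0) → VC-HIT  vc=[10, 4]
6: 0x29 (blk 10, set 0) → VC-HIT  vc=[6, 4]
7: 0x11 (blk 4, set 0) → VC-HIT  vc=[6, 10]
8: 0x18 (blk 6, set 0) → VC-HIT  vc=[4, 10]
9: 0x11 (blk 4, set 0) → VC-HIT  vc=[6, 10]
10: 0x10 (blk 4, set 0) → L1-HIT  vc=[6, 10]
11: 0x2a (blk 10, set 0) → VC-HIT  vc=[6, 4]
12: 0x28 (blk 10, set 0) → L1-HIT  vc=[6, 4]
13: 0x11 (blk 4, set 0) → VC-HIT  vc=[6, 10]
14: 0x12 (blk 4, set 0) → L1-HIT  vc=[6, 10]
15: 0x28 (blk 10, set 0) → VC-HIT  vc=[6, 4]

SEQ = [MISS, MISS, VC-HIT, MISS, VC-HIT, VC-HIT, VC-HIT, VC-HIT, VC-HIT, VC-HIT, L1-HIT, VC-HIT, L1-HIT, VC-HIT, L1-HIT, VC-HIT]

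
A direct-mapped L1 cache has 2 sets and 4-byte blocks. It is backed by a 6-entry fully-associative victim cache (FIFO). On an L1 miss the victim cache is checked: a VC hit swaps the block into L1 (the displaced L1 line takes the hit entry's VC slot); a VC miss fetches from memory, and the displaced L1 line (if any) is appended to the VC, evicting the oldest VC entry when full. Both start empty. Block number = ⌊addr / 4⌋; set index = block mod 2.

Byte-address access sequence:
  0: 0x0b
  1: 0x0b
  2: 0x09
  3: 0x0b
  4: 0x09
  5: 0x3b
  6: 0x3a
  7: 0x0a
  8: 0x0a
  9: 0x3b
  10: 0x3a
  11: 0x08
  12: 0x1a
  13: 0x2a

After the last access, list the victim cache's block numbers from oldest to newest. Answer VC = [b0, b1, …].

VC = [14, 2, 6]

#0 0xb→b2/s0 MISS; vc=[]
#1 0xb→b2/s0 L1-HIT; vc=[]
#2 0x9→b2/s0 L1-HIT; vc=[]
#3 0xb→b2/s0 L1-HIT; vc=[]
#4 0x9→b2/s0 L1-HIT; vc=[]
#5 0x3b→b14/s0 MISS; vc=[2]
#6 0x3a→b14/s0 L1-HIT; vc=[2]
#7 0xa→b2/s0 VC-HIT; vc=[14]
#8 0xa→b2/s0 L1-HIT; vc=[14]
#9 0x3b→b14/s0 VC-HIT; vc=[2]
#10 0x3a→b14/s0 L1-HIT; vc=[2]
#11 0x8→b2/s0 VC-HIT; vc=[14]
#12 0x1a→b6/s0 MISS; vc=[14,2]
#13 0x2a→b10/s0 MISS; vc=[14,2,6]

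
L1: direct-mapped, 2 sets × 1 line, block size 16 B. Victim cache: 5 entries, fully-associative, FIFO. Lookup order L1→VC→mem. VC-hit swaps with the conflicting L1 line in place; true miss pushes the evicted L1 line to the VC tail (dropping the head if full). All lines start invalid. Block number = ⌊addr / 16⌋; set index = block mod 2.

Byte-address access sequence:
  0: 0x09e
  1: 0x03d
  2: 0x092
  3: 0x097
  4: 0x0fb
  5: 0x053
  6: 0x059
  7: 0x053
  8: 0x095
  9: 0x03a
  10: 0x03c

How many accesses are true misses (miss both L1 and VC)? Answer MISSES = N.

MISSES = 4

#0 0x9e→b9/s1 MISS; vc=[]
#1 0x3d→b3/s1 MISS; vc=[9]
#2 0x92→b9/s1 VC-HIT; vc=[3]
#3 0x97→b9/s1 L1-HIT; vc=[3]
#4 0xfb→b15/s1 MISS; vc=[3,9]
#5 0x53→b5/s1 MISS; vc=[3,9,15]
#6 0x59→b5/s1 L1-HIT; vc=[3,9,15]
#7 0x53→b5/s1 L1-HIT; vc=[3,9,15]
#8 0x95→b9/s1 VC-HIT; vc=[3,5,15]
#9 0x3a→b3/s1 VC-HIT; vc=[9,5,15]
#10 0x3c→b3/s1 L1-HIT; vc=[9,5,15]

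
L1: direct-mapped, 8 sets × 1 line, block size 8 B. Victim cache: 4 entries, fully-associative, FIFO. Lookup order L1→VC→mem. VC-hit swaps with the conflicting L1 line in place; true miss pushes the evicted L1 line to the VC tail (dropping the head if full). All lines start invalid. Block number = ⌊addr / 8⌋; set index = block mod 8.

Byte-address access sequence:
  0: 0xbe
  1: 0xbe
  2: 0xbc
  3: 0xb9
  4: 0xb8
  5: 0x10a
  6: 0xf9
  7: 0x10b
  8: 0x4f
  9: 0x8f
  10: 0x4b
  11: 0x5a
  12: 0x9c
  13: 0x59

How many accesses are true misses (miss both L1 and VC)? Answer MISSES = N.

MISSES = 7

#0 0xbe→b23/s7 MISS; vc=[]
#1 0xbe→b23/s7 L1-HIT; vc=[]
#2 0xbc→b23/s7 L1-HIT; vc=[]
#3 0xb9→b23/s7 L1-HIT; vc=[]
#4 0xb8→b23/s7 L1-HIT; vc=[]
#5 0x10a→b33/s1 MISS; vc=[]
#6 0xf9→b31/s7 MISS; vc=[23]
#7 0x10b→b33/s1 L1-HIT; vc=[23]
#8 0x4f→b9/s1 MISS; vc=[23,33]
#9 0x8f→b17/s1 MISS; vc=[23,33,9]
#10 0x4b→b9/s1 VC-HIT; vc=[23,33,17]
#11 0x5a→b11/s3 MISS; vc=[23,33,17]
#12 0x9c→b19/s3 MISS; vc=[23,33,17,11]
#13 0x59→b11/s3 VC-HIT; vc=[23,33,17,19]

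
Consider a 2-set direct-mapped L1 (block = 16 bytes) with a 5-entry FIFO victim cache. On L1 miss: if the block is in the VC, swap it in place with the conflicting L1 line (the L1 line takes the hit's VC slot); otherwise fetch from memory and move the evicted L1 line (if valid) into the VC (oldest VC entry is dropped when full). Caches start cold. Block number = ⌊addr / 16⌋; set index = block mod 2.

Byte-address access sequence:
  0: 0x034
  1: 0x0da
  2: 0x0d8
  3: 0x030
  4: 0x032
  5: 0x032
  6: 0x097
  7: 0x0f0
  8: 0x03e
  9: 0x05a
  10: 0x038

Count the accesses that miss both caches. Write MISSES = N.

  [0] addr=0x34 blk=3 s=1: MISS | VC []
  [1] addr=0xda blk=13 s=1: MISS | VC [3]
  [2] addr=0xd8 blk=13 s=1: L1-HIT | VC [3]
  [3] addr=0x30 blk=3 s=1: VC-HIT | VC [13]
  [4] addr=0x32 blk=3 s=1: L1-HIT | VC [13]
  [5] addr=0x32 blk=3 s=1: L1-HIT | VC [13]
  [6] addr=0x97 blk=9 s=1: MISS | VC [13, 3]
  [7] addr=0xf0 blk=15 s=1: MISS | VC [13, 3, 9]
  [8] addr=0x3e blk=3 s=1: VC-HIT | VC [13, 15, 9]
  [9] addr=0x5a blk=5 s=1: MISS | VC [13, 15, 9, 3]
  [10] addr=0x38 blk=3 s=1: VC-HIT | VC [13, 15, 9, 5]

MISSES = 5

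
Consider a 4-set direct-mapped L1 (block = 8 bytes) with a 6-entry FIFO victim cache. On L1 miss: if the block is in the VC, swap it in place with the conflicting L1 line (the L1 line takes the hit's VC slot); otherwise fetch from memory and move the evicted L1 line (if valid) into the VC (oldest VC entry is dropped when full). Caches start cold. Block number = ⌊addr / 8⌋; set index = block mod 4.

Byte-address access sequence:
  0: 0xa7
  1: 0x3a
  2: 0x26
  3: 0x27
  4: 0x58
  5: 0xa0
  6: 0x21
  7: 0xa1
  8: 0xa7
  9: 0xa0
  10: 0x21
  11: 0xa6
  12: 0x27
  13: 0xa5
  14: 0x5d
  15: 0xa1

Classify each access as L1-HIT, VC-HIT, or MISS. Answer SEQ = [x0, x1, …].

SEQ = [MISS, MISS, MISS, L1-HIT, MISS, VC-HIT, VC-HIT, VC-HIT, L1-HIT, L1-HIT, VC-HIT, VC-HIT, VC-HIT, VC-HIT, L1-HIT, L1-HIT]

  [0] addr=0xa7 blk=20 s=0: MISS | VC []
  [1] addr=0x3a blk=7 s=3: MISS | VC []
  [2] addr=0x26 blk=4 s=0: MISS | VC [20]
  [3] addr=0x27 blk=4 s=0: L1-HIT | VC [20]
  [4] addr=0x58 blk=11 s=3: MISS | VC [20, 7]
  [5] addr=0xa0 blk=20 s=0: VC-HIT | VC [4, 7]
  [6] addr=0x21 blk=4 s=0: VC-HIT | VC [20, 7]
  [7] addr=0xa1 blk=20 s=0: VC-HIT | VC [4, 7]
  [8] addr=0xa7 blk=20 s=0: L1-HIT | VC [4, 7]
  [9] addr=0xa0 blk=20 s=0: L1-HIT | VC [4, 7]
  [10] addr=0x21 blk=4 s=0: VC-HIT | VC [20, 7]
  [11] addr=0xa6 blk=20 s=0: VC-HIT | VC [4, 7]
  [12] addr=0x27 blk=4 s=0: VC-HIT | VC [20, 7]
  [13] addr=0xa5 blk=20 s=0: VC-HIT | VC [4, 7]
  [14] addr=0x5d blk=11 s=3: L1-HIT | VC [4, 7]
  [15] addr=0xa1 blk=20 s=0: L1-HIT | VC [4, 7]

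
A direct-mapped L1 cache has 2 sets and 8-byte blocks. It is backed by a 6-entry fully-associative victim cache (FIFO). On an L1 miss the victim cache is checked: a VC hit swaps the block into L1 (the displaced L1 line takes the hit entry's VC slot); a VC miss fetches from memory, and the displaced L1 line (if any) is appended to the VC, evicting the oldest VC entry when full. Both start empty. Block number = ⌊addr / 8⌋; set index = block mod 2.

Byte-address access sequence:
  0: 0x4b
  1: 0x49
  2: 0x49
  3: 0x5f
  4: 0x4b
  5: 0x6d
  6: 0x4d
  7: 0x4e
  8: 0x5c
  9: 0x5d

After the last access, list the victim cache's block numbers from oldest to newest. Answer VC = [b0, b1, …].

#0 0x4b→b9/s1 MISS; vc=[]
#1 0x49→b9/s1 L1-HIT; vc=[]
#2 0x49→b9/s1 L1-HIT; vc=[]
#3 0x5f→b11/s1 MISS; vc=[9]
#4 0x4b→b9/s1 VC-HIT; vc=[11]
#5 0x6d→b13/s1 MISS; vc=[11,9]
#6 0x4d→b9/s1 VC-HIT; vc=[11,13]
#7 0x4e→b9/s1 L1-HIT; vc=[11,13]
#8 0x5c→b11/s1 VC-HIT; vc=[9,13]
#9 0x5d→b11/s1 L1-HIT; vc=[9,13]

VC = [9, 13]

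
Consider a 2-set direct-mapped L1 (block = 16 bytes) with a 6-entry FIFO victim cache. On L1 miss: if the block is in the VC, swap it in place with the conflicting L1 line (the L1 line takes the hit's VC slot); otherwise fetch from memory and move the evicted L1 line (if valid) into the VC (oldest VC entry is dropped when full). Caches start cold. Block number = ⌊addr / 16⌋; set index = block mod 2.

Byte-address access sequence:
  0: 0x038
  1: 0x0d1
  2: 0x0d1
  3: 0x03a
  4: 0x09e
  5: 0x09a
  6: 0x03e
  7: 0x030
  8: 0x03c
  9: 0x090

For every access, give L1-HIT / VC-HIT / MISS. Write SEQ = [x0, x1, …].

  [0] addr=0x38 blk=3 s=1: MISS | VC []
  [1] addr=0xd1 blk=13 s=1: MISS | VC [3]
  [2] addr=0xd1 blk=13 s=1: L1-HIT | VC [3]
  [3] addr=0x3a blk=3 s=1: VC-HIT | VC [13]
  [4] addr=0x9e blk=9 s=1: MISS | VC [13, 3]
  [5] addr=0x9a blk=9 s=1: L1-HIT | VC [13, 3]
  [6] addr=0x3e blk=3 s=1: VC-HIT | VC [13, 9]
  [7] addr=0x30 blk=3 s=1: L1-HIT | VC [13, 9]
  [8] addr=0x3c blk=3 s=1: L1-HIT | VC [13, 9]
  [9] addr=0x90 blk=9 s=1: VC-HIT | VC [13, 3]

SEQ = [MISS, MISS, L1-HIT, VC-HIT, MISS, L1-HIT, VC-HIT, L1-HIT, L1-HIT, VC-HIT]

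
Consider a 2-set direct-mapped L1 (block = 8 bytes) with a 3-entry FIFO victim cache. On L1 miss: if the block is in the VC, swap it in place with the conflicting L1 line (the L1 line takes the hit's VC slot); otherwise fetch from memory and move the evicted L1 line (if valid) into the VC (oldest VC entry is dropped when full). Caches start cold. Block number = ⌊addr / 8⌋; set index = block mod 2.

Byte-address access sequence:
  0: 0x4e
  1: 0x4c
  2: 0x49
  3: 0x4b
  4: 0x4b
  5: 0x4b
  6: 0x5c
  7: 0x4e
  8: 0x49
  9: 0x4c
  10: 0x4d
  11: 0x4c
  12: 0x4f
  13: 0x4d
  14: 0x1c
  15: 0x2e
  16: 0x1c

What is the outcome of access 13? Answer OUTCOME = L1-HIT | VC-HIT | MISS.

  [0] addr=0x4e blk=9 s=1: MISS | VC []
  [1] addr=0x4c blk=9 s=1: L1-HIT | VC []
  [2] addr=0x49 blk=9 s=1: L1-HIT | VC []
  [3] addr=0x4b blk=9 s=1: L1-HIT | VC []
  [4] addr=0x4b blk=9 s=1: L1-HIT | VC []
  [5] addr=0x4b blk=9 s=1: L1-HIT | VC []
  [6] addr=0x5c blk=11 s=1: MISS | VC [9]
  [7] addr=0x4e blk=9 s=1: VC-HIT | VC [11]
  [8] addr=0x49 blk=9 s=1: L1-HIT | VC [11]
  [9] addr=0x4c blk=9 s=1: L1-HIT | VC [11]
  [10] addr=0x4d blk=9 s=1: L1-HIT | VC [11]
  [11] addr=0x4c blk=9 s=1: L1-HIT | VC [11]
  [12] addr=0x4f blk=9 s=1: L1-HIT | VC [11]
  [13] addr=0x4d blk=9 s=1: L1-HIT | VC [11]
  [14] addr=0x1c blk=3 s=1: MISS | VC [11, 9]
  [15] addr=0x2e blk=5 s=1: MISS | VC [11, 9, 3]
  [16] addr=0x1c blk=3 s=1: VC-HIT | VC [11, 9, 5]

OUTCOME = L1-HIT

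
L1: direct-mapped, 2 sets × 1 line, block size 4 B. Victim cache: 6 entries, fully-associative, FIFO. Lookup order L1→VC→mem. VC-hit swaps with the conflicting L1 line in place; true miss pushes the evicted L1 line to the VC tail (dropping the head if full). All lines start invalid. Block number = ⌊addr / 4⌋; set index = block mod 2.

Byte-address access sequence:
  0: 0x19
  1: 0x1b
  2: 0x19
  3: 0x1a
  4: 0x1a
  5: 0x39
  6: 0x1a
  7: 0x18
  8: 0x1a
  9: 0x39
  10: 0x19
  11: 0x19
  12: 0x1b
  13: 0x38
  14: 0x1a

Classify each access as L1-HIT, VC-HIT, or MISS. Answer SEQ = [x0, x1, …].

  [0] addr=0x19 blk=6 s=0: MISS | VC []
  [1] addr=0x1b blk=6 s=0: L1-HIT | VC []
  [2] addr=0x19 blk=6 s=0: L1-HIT | VC []
  [3] addr=0x1a blk=6 s=0: L1-HIT | VC []
  [4] addr=0x1a blk=6 s=0: L1-HIT | VC []
  [5] addr=0x39 blk=14 s=0: MISS | VC [6]
  [6] addr=0x1a blk=6 s=0: VC-HIT | VC [14]
  [7] addr=0x18 blk=6 s=0: L1-HIT | VC [14]
  [8] addr=0x1a blk=6 s=0: L1-HIT | VC [14]
  [9] addr=0x39 blk=14 s=0: VC-HIT | VC [6]
  [10] addr=0x19 blk=6 s=0: VC-HIT | VC [14]
  [11] addr=0x19 blk=6 s=0: L1-HIT | VC [14]
  [12] addr=0x1b blk=6 s=0: L1-HIT | VC [14]
  [13] addr=0x38 blk=14 s=0: VC-HIT | VC [6]
  [14] addr=0x1a blk=6 s=0: VC-HIT | VC [14]

SEQ = [MISS, L1-HIT, L1-HIT, L1-HIT, L1-HIT, MISS, VC-HIT, L1-HIT, L1-HIT, VC-HIT, VC-HIT, L1-HIT, L1-HIT, VC-HIT, VC-HIT]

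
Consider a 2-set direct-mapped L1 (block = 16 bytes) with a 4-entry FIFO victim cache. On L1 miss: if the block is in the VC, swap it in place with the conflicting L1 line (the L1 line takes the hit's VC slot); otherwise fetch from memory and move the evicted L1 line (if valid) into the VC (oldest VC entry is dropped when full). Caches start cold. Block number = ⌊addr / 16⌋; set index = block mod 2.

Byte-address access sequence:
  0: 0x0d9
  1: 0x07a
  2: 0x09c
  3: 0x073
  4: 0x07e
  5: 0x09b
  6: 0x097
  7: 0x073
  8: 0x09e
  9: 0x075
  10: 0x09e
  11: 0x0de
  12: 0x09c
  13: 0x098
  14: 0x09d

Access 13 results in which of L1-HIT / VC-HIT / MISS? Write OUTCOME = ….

OUTCOME = L1-HIT

  [0] addr=0xd9 blk=13 s=1: MISS | VC []
  [1] addr=0x7a blk=7 s=1: MISS | VC [13]
  [2] addr=0x9c blk=9 s=1: MISS | VC [13, 7]
  [3] addr=0x73 blk=7 s=1: VC-HIT | VC [13, 9]
  [4] addr=0x7e blk=7 s=1: L1-HIT | VC [13, 9]
  [5] addr=0x9b blk=9 s=1: VC-HIT | VC [13, 7]
  [6] addr=0x97 blk=9 s=1: L1-HIT | VC [13, 7]
  [7] addr=0x73 blk=7 s=1: VC-HIT | VC [13, 9]
  [8] addr=0x9e blk=9 s=1: VC-HIT | VC [13, 7]
  [9] addr=0x75 blk=7 s=1: VC-HIT | VC [13, 9]
  [10] addr=0x9e blk=9 s=1: VC-HIT | VC [13, 7]
  [11] addr=0xde blk=13 s=1: VC-HIT | VC [9, 7]
  [12] addr=0x9c blk=9 s=1: VC-HIT | VC [13, 7]
  [13] addr=0x98 blk=9 s=1: L1-HIT | VC [13, 7]
  [14] addr=0x9d blk=9 s=1: L1-HIT | VC [13, 7]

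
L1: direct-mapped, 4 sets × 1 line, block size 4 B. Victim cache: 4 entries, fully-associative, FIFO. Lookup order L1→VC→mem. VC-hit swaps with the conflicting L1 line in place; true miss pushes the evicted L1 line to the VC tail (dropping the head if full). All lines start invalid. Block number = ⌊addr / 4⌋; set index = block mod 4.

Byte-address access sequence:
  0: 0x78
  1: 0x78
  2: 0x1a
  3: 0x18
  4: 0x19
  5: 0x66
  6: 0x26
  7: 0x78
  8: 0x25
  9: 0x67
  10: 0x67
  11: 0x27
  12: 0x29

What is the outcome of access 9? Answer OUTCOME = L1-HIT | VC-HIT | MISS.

#0 0x78→b30/s2 MISS; vc=[]
#1 0x78→b30/s2 L1-HIT; vc=[]
#2 0x1a→b6/s2 MISS; vc=[30]
#3 0x18→b6/s2 L1-HIT; vc=[30]
#4 0x19→b6/s2 L1-HIT; vc=[30]
#5 0x66→b25/s1 MISS; vc=[30]
#6 0x26→b9/s1 MISS; vc=[30,25]
#7 0x78→b30/s2 VC-HIT; vc=[6,25]
#8 0x25→b9/s1 L1-HIT; vc=[6,25]
#9 0x67→b25/s1 VC-HIT; vc=[6,9]
#10 0x67→b25/s1 L1-HIT; vc=[6,9]
#11 0x27→b9/s1 VC-HIT; vc=[6,25]
#12 0x29→b10/s2 MISS; vc=[6,25,30]

OUTCOME = VC-HIT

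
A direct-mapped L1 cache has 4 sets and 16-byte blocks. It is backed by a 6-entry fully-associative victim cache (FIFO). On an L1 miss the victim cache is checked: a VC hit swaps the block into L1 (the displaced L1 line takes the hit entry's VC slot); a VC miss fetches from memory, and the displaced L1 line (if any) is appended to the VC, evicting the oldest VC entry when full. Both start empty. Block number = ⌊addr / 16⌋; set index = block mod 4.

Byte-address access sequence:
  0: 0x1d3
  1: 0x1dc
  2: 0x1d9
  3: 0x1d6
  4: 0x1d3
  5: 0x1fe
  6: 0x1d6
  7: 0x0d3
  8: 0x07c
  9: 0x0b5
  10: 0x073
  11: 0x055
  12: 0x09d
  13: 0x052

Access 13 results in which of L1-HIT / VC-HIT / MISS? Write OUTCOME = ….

  [0] addr=0x1d3 blk=29 s=1: MISS | VC []
  [1] addr=0x1dc blk=29 s=1: L1-HIT | VC []
  [2] addr=0x1d9 blk=29 s=1: L1-HIT | VC []
  [3] addr=0x1d6 blk=29 s=1: L1-HIT | VC []
  [4] addr=0x1d3 blk=29 s=1: L1-HIT | VC []
  [5] addr=0x1fe blk=31 s=3: MISS | VC []
  [6] addr=0x1d6 blk=29 s=1: L1-HIT | VC []
  [7] addr=0xd3 blk=13 s=1: MISS | VC [29]
  [8] addr=0x7c blk=7 s=3: MISS | VC [29, 31]
  [9] addr=0xb5 blk=11 s=3: MISS | VC [29, 31, 7]
  [10] addr=0x73 blk=7 s=3: VC-HIT | VC [29, 31, 11]
  [11] addr=0x55 blk=5 s=1: MISS | VC [29, 31, 11, 13]
  [12] addr=0x9d blk=9 s=1: MISS | VC [29, 31, 11, 13, 5]
  [13] addr=0x52 blk=5 s=1: VC-HIT | VC [29, 31, 11, 13, 9]

OUTCOME = VC-HIT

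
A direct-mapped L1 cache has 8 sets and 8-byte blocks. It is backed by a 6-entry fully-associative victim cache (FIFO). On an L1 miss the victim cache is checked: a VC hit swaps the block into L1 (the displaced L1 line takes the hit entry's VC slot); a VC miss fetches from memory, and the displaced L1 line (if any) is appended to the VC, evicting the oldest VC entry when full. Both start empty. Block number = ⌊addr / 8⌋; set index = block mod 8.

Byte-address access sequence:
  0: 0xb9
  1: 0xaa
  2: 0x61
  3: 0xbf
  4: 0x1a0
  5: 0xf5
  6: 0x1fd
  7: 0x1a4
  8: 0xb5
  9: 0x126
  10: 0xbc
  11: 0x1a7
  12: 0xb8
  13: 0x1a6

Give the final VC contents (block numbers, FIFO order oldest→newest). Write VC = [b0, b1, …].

VC = [12, 63, 30, 36]

0: 0xb9 (blk 23, set 7) → MISS  vc=[]
1: 0xaa (blk 21, set 5) → MISS  vc=[]
2: 0x61 (blk 12, set 4) → MISS  vc=[]
3: 0xbf (blk 23, set 7) → L1-HIT  vc=[]
4: 0x1a0 (blk 52, set 4) → MISS  vc=[12]
5: 0xf5 (blk 30, set 6) → MISS  vc=[12]
6: 0x1fd (blk 63, set 7) → MISS  vc=[12, 23]
7: 0x1a4 (blk 52, set 4) → L1-HIT  vc=[12, 23]
8: 0xb5 (blk 22, set 6) → MISS  vc=[12, 23, 30]
9: 0x126 (blk 36, set 4) → MISS  vc=[12, 23, 30, 52]
10: 0xbc (blk 23, set 7) → VC-HIT  vc=[12, 63, 30, 52]
11: 0x1a7 (blk 52, set 4) → VC-HIT  vc=[12, 63, 30, 36]
12: 0xb8 (blk 23, set 7) → L1-HIT  vc=[12, 63, 30, 36]
13: 0x1a6 (blk 52, set 4) → L1-HIT  vc=[12, 63, 30, 36]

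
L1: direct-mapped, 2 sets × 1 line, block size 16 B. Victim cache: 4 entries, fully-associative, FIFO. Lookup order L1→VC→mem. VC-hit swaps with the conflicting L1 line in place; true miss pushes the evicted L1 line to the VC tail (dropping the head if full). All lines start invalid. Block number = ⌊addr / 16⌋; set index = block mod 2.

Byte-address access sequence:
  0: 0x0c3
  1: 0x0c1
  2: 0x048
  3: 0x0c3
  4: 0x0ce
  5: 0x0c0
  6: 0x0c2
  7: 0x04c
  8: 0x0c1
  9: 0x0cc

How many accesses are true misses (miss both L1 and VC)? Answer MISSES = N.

0: 0xc3 (blk 12, set 0) → MISS  vc=[]
1: 0xc1 (blk 12, set 0) → L1-HIT  vc=[]
2: 0x48 (blk 4, set 0) → MISS  vc=[12]
3: 0xc3 (blk 12, set 0) → VC-HIT  vc=[4]
4: 0xce (blk 12, set 0) → L1-HIT  vc=[4]
5: 0xc0 (blk 12, set 0) → L1-HIT  vc=[4]
6: 0xc2 (blk 12, set 0) → L1-HIT  vc=[4]
7: 0x4c (blk 4, set 0) → VC-HIT  vc=[12]
8: 0xc1 (blk 12, set 0) → VC-HIT  vc=[4]
9: 0xcc (blk 12, set 0) → L1-HIT  vc=[4]

MISSES = 2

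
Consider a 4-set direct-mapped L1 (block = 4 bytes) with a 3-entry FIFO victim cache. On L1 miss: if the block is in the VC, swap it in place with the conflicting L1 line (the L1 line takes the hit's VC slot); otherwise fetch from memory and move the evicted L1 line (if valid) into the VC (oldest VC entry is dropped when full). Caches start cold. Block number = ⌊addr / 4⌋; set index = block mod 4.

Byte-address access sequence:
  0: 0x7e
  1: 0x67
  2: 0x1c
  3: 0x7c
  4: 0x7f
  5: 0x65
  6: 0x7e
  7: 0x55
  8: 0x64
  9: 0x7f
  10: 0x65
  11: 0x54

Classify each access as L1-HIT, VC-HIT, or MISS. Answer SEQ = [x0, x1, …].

SEQ = [MISS, MISS, MISS, VC-HIT, L1-HIT, L1-HIT, L1-HIT, MISS, VC-HIT, L1-HIT, L1-HIT, VC-HIT]

  [0] addr=0x7e blk=31 s=3: MISS | VC []
  [1] addr=0x67 blk=25 s=1: MISS | VC []
  [2] addr=0x1c blk=7 s=3: MISS | VC [31]
  [3] addr=0x7c blk=31 s=3: VC-HIT | VC [7]
  [4] addr=0x7f blk=31 s=3: L1-HIT | VC [7]
  [5] addr=0x65 blk=25 s=1: L1-HIT | VC [7]
  [6] addr=0x7e blk=31 s=3: L1-HIT | VC [7]
  [7] addr=0x55 blk=21 s=1: MISS | VC [7, 25]
  [8] addr=0x64 blk=25 s=1: VC-HIT | VC [7, 21]
  [9] addr=0x7f blk=31 s=3: L1-HIT | VC [7, 21]
  [10] addr=0x65 blk=25 s=1: L1-HIT | VC [7, 21]
  [11] addr=0x54 blk=21 s=1: VC-HIT | VC [7, 25]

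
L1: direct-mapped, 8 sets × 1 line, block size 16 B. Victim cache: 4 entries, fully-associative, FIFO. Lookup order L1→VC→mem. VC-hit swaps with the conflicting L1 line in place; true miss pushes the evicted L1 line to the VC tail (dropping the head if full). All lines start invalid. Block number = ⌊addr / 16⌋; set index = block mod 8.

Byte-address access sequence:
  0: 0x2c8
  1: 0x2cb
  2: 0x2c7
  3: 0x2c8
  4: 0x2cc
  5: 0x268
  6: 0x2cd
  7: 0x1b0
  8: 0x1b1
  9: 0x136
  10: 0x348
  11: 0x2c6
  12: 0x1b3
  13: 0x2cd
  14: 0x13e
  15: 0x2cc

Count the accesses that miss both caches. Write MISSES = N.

  [0] addr=0x2c8 blk=44 s=4: MISS | VC []
  [1] addr=0x2cb blk=44 s=4: L1-HIT | VC []
  [2] addr=0x2c7 blk=44 s=4: L1-HIT | VC []
  [3] addr=0x2c8 blk=44 s=4: L1-HIT | VC []
  [4] addr=0x2cc blk=44 s=4: L1-HIT | VC []
  [5] addr=0x268 blk=38 s=6: MISS | VC []
  [6] addr=0x2cd blk=44 s=4: L1-HIT | VC []
  [7] addr=0x1b0 blk=27 s=3: MISS | VC []
  [8] addr=0x1b1 blk=27 s=3: L1-HIT | VC []
  [9] addr=0x136 blk=19 s=3: MISS | VC [27]
  [10] addr=0x348 blk=52 s=4: MISS | VC [27, 44]
  [11] addr=0x2c6 blk=44 s=4: VC-HIT | VC [27, 52]
  [12] addr=0x1b3 blk=27 s=3: VC-HIT | VC [19, 52]
  [13] addr=0x2cd blk=44 s=4: L1-HIT | VC [19, 52]
  [14] addr=0x13e blk=19 s=3: VC-HIT | VC [27, 52]
  [15] addr=0x2cc blk=44 s=4: L1-HIT | VC [27, 52]

MISSES = 5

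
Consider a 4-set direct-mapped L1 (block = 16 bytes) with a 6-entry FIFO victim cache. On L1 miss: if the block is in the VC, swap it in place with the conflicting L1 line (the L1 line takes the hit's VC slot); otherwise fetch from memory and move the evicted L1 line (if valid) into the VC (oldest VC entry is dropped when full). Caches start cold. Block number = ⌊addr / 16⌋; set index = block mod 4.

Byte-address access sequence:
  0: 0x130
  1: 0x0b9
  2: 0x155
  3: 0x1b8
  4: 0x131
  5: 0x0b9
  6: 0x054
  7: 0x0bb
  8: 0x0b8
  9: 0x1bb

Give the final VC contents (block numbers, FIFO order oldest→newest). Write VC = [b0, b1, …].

#0 0x130→b19/s3 MISS; vc=[]
#1 0xb9→b11/s3 MISS; vc=[19]
#2 0x155→b21/s1 MISS; vc=[19]
#3 0x1b8→b27/s3 MISS; vc=[19,11]
#4 0x131→b19/s3 VC-HIT; vc=[27,11]
#5 0xb9→b11/s3 VC-HIT; vc=[27,19]
#6 0x54→b5/s1 MISS; vc=[27,19,21]
#7 0xbb→b11/s3 L1-HIT; vc=[27,19,21]
#8 0xb8→b11/s3 L1-HIT; vc=[27,19,21]
#9 0x1bb→b27/s3 VC-HIT; vc=[11,19,21]

VC = [11, 19, 21]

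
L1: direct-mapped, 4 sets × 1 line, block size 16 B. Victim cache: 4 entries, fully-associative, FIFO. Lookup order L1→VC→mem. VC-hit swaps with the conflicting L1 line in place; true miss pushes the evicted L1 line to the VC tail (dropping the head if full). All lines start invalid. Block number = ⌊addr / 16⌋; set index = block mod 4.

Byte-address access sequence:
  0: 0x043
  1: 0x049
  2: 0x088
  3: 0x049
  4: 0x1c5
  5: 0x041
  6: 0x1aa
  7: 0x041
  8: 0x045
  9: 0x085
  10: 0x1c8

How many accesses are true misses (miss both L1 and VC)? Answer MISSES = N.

MISSES = 4

0: 0x43 (blk 4, set 0) → MISS  vc=[]
1: 0x49 (blk 4, set 0) → L1-HIT  vc=[]
2: 0x88 (blk 8, set 0) → MISS  vc=[4]
3: 0x49 (blk 4, set 0) → VC-HIT  vc=[8]
4: 0x1c5 (blk 28, set 0) → MISS  vc=[8, 4]
5: 0x41 (blk 4, set 0) → VC-HIT  vc=[8, 28]
6: 0x1aa (blk 26, set 2) → MISS  vc=[8, 28]
7: 0x41 (blk 4, set 0) → L1-HIT  vc=[8, 28]
8: 0x45 (blk 4, set 0) → L1-HIT  vc=[8, 28]
9: 0x85 (blk 8, set 0) → VC-HIT  vc=[4, 28]
10: 0x1c8 (blk 28, set 0) → VC-HIT  vc=[4, 8]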